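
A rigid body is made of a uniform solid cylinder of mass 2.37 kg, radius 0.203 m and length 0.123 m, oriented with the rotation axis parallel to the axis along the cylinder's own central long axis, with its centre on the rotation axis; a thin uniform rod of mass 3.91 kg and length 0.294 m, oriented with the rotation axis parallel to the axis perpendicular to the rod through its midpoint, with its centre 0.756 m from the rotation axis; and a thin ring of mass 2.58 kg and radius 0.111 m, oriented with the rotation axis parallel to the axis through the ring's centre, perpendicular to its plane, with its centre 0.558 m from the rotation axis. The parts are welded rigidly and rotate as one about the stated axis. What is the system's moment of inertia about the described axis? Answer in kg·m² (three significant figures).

3.15

Solid cylinder: I_cm = (1/2)MR² = (1/2)(2.37)(0.203)² = 0.048833 kg·m²; axis through the centre, so I = 0.048833 kg·m².
Thin rod: I_cm = (1/12)ML² = (1/12)(3.91)(0.294)² = 0.028164 kg·m²; centre at d = 0.756 m, so the parallel axis theorem gives I = 0.028164 + (3.91)(0.756)² = 2.2629 kg·m².
Thin ring: I_cm = MR² = (2.58)(0.111)² = 0.031788 kg·m²; centre at d = 0.558 m, so the parallel axis theorem gives I = 0.031788 + (2.58)(0.558)² = 0.83511 kg·m².
Total I = 0.048833 + 2.2629 + 0.83511 = 3.1468 kg·m².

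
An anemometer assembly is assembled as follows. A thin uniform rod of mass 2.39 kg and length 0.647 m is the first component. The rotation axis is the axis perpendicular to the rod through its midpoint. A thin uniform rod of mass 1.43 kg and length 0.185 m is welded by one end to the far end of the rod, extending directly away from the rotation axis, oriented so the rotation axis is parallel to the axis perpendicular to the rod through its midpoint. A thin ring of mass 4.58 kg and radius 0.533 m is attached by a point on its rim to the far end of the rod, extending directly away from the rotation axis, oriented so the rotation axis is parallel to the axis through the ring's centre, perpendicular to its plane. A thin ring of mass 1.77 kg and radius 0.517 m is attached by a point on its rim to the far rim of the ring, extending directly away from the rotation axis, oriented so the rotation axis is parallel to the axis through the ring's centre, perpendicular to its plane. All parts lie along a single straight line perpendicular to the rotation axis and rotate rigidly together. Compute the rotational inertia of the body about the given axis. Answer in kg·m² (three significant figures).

Thin rod: I_cm = (1/12)ML² = (1/12)(2.39)(0.647)² = 0.083373 kg·m²; axis through the centre, so I = 0.083373 kg·m².
Thin rod: I_cm = (1/12)ML² = (1/12)(1.43)(0.185)² = 0.0040785 kg·m²; centre at d = 0.3235 + 0.0925 = 0.416 m, so the parallel axis theorem gives I = 0.0040785 + (1.43)(0.416)² = 0.25155 kg·m².
Thin ring: I_cm = MR² = (4.58)(0.533)² = 1.3011 kg·m²; centre at d = 0.3235 + 0.0925 + 0.0925 + 0.533 = 1.0415 m, so the parallel axis theorem gives I = 1.3011 + (4.58)(1.0415)² = 6.2692 kg·m².
Thin ring: I_cm = MR² = (1.77)(0.517)² = 0.4731 kg·m²; centre at d = 0.3235 + 0.0925 + 0.0925 + 0.533 + 0.533 + 0.517 = 2.0915 m, so the parallel axis theorem gives I = 0.4731 + (1.77)(2.0915)² = 8.2157 kg·m².
Total I = 0.083373 + 0.25155 + 6.2692 + 8.2157 = 14.82 kg·m².

14.8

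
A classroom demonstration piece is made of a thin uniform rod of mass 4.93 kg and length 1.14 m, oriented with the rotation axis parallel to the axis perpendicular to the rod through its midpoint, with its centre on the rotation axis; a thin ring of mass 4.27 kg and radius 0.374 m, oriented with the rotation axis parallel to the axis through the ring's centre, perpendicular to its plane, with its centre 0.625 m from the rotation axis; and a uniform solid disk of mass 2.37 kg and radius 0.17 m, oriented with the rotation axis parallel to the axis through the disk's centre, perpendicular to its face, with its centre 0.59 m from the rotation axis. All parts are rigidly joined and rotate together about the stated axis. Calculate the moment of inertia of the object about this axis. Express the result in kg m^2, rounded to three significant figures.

Thin rod: I_cm = (1/12)ML² = (1/12)(4.93)(1.14)² = 0.53392 kg m^2; axis through the centre, so I = 0.53392 kg m^2.
Thin ring: I_cm = MR² = (4.27)(0.374)² = 0.59727 kg m^2; centre at d = 0.625 m, so the parallel axis theorem gives I = 0.59727 + (4.27)(0.625)² = 2.2652 kg m^2.
Solid disk: I_cm = (1/2)MR² = (1/2)(2.37)(0.17)² = 0.034247 kg m^2; centre at d = 0.59 m, so the parallel axis theorem gives I = 0.034247 + (2.37)(0.59)² = 0.85924 kg m^2.
Total I = 0.53392 + 2.2652 + 0.85924 = 3.6584 kg m^2.

3.66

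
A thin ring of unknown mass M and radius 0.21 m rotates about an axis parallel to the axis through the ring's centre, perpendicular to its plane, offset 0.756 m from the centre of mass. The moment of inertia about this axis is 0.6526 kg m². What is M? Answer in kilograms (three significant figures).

I = I_cm + Md² = MR² + Md² = M·[1·(0.21)² + (0.756)²] = M·0.61564.
So M = 0.6526 / 0.61564 = 1.06 kg.

1.06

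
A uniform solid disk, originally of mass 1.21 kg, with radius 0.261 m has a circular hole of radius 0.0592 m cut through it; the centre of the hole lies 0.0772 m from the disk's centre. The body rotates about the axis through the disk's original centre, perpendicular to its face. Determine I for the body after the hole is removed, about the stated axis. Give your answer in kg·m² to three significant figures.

0.0407

Unpierced body about its centre: I₀ = (1/2)MR² = (1/2)(1.21)(0.261)² = 0.041213 kg·m².
The removed disk has mass m = M·(r/R)² = (1.21)(0.0592/0.261)² = 0.062251 kg (same uniform areal density).
Its moment of inertia about the rotation axis (parallel-axis theorem): I_hole = (1/2)mr² + md² = (1/2)(0.062251)(0.0592)² + (0.062251)(0.0772)² = 0.00048009 kg·m².
Treating the hole as negative mass, I = I₀ − I_hole = 0.041213 − 0.00048009 = 0.040733 kg·m².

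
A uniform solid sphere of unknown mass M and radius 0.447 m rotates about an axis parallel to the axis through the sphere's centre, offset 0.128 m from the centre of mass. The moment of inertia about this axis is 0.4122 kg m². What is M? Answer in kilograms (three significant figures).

4.28

I = I_cm + Md² = (2/5)MR² + Md² = M·[0.4·(0.447)² + (0.128)²] = M·0.096308.
So M = 0.4122 / 0.096308 = 4.28 kg.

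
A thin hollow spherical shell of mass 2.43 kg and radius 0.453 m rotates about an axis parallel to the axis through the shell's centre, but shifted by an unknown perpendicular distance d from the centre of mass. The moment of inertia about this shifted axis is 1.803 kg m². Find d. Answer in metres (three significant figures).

0.778

About the centre-of-mass axis, I_cm = (2/3)MR² = (2/3)(2.43)(0.453)² = 0.33244 kg m².
Parallel axis theorem: I = I_cm + Md², so Md² = 1.803 − 0.33244 = 1.4706 kg m².
d = √(1.4706 / 2.43) = 0.77793 m.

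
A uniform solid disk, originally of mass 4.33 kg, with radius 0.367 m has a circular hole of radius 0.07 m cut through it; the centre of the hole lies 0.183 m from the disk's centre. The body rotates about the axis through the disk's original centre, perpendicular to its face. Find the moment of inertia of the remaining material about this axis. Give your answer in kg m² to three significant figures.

0.286

Unpierced body about its centre: I₀ = (1/2)MR² = (1/2)(4.33)(0.367)² = 0.2916 kg m².
The removed disk has mass m = M·(r/R)² = (4.33)(0.07/0.367)² = 0.15753 kg (same uniform areal density).
Its moment of inertia about the rotation axis (parallel-axis theorem): I_hole = (1/2)mr² + md² = (1/2)(0.15753)(0.07)² + (0.15753)(0.183)² = 0.0056613 kg m².
Treating the hole as negative mass, I = I₀ − I_hole = 0.2916 − 0.0056613 = 0.28594 kg m².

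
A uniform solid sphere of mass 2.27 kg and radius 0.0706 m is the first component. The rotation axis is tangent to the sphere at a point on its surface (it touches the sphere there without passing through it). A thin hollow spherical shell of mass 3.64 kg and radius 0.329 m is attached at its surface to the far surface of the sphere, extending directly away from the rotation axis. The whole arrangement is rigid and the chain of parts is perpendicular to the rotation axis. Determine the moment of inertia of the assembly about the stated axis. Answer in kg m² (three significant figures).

Solid sphere: I_cm = (2/5)MR² = (2/5)(2.27)(0.0706)² = 0.0045258 kg m²; centre at d = 0.0706 m, so I = I_cm + Md² gives I = 0.0045258 + (2.27)(0.0706)² = 0.01584 kg m².
Spherical shell: I_cm = (2/3)MR² = (2/3)(3.64)(0.329)² = 0.26266 kg m²; centre at d = 0.0706 + 0.0706 + 0.329 = 0.4702 m, so I = I_cm + Md² gives I = 0.26266 + (3.64)(0.4702)² = 1.0674 kg m².
Total I = 0.01584 + 1.0674 = 1.0833 kg m².

1.08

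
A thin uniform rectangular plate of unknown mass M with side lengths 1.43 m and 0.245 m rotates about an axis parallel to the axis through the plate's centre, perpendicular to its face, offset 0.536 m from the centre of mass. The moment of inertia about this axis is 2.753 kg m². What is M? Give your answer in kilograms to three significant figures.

I = I_cm + Md² = (1/12)M(a²+b²) + Md² = M·[0.0833333·[(1.43)² + (0.245)²] + (0.536)²] = M·0.46271.
So M = 2.753 / 0.46271 = 5.9498 kg.

5.95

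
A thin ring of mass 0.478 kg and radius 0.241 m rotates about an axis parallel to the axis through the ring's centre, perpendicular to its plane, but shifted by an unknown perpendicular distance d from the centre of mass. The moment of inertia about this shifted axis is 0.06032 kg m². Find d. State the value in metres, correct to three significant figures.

About the centre-of-mass axis, I_cm = MR² = (0.478)(0.241)² = 0.027763 kg m².
Parallel axis theorem: I = I_cm + Md², so Md² = 0.06032 − 0.027763 = 0.032557 kg m².
d = √(0.032557 / 0.478) = 0.26098 m.

0.261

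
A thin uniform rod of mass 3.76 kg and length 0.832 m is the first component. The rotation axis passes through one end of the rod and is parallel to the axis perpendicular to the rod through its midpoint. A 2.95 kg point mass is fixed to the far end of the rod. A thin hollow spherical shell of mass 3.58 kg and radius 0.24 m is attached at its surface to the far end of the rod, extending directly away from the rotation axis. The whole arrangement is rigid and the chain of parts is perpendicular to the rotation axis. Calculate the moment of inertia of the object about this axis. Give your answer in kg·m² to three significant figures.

Thin rod: I_cm = (1/12)ML² = (1/12)(3.76)(0.832)² = 0.2169 kg·m²; centre at d = 0.416 m, so I = I_cm + Md² gives I = 0.2169 + (3.76)(0.416)² = 0.86759 kg·m².
Point mass: I_cm = 0; centre at d = 0.416 + 0.416 = 0.832 m, so I = I_cm + Md² gives I = 0 + (2.95)(0.832)² = 2.0421 kg·m².
Spherical shell: I_cm = (2/3)MR² = (2/3)(3.58)(0.24)² = 0.13747 kg·m²; centre at d = 0.416 + 0.416 + 0.24 = 1.072 m, so I = I_cm + Md² gives I = 0.13747 + (3.58)(1.072)² = 4.2516 kg·m².
Total I = 0.86759 + 2.0421 + 4.2516 = 7.1612 kg·m².

7.16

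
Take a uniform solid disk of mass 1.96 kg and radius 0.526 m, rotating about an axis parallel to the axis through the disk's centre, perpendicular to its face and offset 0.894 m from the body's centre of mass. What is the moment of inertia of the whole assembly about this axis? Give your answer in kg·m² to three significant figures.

1.84

I_cm = (1/2)MR² = (1/2)(1.96)(0.526)² = 0.27114 kg·m²; centre at d = 0.894 m, so I = I_cm + Md² gives I = 0.27114 + (1.96)(0.894)² = 1.8376 kg·m².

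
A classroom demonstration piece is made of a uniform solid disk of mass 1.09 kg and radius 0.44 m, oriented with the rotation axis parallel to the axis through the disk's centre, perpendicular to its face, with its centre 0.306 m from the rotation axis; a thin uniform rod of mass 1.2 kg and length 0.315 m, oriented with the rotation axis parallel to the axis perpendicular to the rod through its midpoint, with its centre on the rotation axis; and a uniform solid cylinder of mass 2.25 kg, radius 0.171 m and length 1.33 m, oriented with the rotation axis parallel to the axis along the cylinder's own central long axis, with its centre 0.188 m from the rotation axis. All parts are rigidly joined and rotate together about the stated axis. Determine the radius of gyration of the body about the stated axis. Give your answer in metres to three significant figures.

0.270

Solid disk: I_cm = (1/2)MR² = (1/2)(1.09)(0.44)² = 0.10551 kg m^2; centre at d = 0.306 m, so I = I_cm + Md² gives I = 0.10551 + (1.09)(0.306)² = 0.20758 kg m^2.
Thin rod: I_cm = (1/12)ML² = (1/12)(1.2)(0.315)² = 0.0099225 kg m^2; axis through the centre, so I = 0.0099225 kg m^2.
Solid cylinder: I_cm = (1/2)MR² = (1/2)(2.25)(0.171)² = 0.032896 kg m^2; centre at d = 0.188 m, so I = I_cm + Md² gives I = 0.032896 + (2.25)(0.188)² = 0.11242 kg m^2.
Total I = 0.32992 kg m^2; total mass M = 4.54 kg.
k = √(I/M) = √(0.32992/4.54) = 0.26957 m.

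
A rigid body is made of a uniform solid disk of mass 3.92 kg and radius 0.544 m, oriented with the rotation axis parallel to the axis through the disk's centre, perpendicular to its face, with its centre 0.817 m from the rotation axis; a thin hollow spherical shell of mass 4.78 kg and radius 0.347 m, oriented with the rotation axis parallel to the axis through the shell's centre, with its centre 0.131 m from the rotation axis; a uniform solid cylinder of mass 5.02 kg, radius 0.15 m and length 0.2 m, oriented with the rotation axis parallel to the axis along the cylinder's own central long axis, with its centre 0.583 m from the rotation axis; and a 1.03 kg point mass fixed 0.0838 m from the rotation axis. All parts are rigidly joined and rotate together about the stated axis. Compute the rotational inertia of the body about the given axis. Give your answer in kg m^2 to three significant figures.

5.43

Solid disk: I_cm = (1/2)MR² = (1/2)(3.92)(0.544)² = 0.58003 kg m^2; centre at d = 0.817 m, so I = I_cm + Md² gives I = 0.58003 + (3.92)(0.817)² = 3.1966 kg m^2.
Spherical shell: I_cm = (2/3)MR² = (2/3)(4.78)(0.347)² = 0.3837 kg m^2; centre at d = 0.131 m, so I = I_cm + Md² gives I = 0.3837 + (4.78)(0.131)² = 0.46573 kg m^2.
Solid cylinder: I_cm = (1/2)MR² = (1/2)(5.02)(0.15)² = 0.056475 kg m^2; centre at d = 0.583 m, so I = I_cm + Md² gives I = 0.056475 + (5.02)(0.583)² = 1.7627 kg m^2.
Point mass: I_cm = 0; centre at d = 0.0838 m, so I = I_cm + Md² gives I = 0 + (1.03)(0.0838)² = 0.0072331 kg m^2.
Total I = 3.1966 + 0.46573 + 1.7627 + 0.0072331 = 5.4323 kg m^2.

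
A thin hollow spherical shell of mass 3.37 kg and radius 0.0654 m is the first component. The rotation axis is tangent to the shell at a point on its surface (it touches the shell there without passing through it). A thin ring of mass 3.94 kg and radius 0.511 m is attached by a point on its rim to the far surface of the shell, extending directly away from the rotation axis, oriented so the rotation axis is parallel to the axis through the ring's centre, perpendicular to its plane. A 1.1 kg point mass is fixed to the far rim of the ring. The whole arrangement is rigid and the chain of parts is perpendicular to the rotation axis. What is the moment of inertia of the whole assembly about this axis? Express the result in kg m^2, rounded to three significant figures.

Spherical shell: I_cm = (2/3)MR² = (2/3)(3.37)(0.0654)² = 0.0096094 kg m^2; centre at d = 0.0654 m, so the parallel axis theorem gives I = 0.0096094 + (3.37)(0.0654)² = 0.024023 kg m^2.
Thin ring: I_cm = MR² = (3.94)(0.511)² = 1.0288 kg m^2; centre at d = 0.0654 + 0.0654 + 0.511 = 0.6418 m, so the parallel axis theorem gives I = 1.0288 + (3.94)(0.6418)² = 2.6517 kg m^2.
Point mass: I_cm = 0; centre at d = 0.0654 + 0.0654 + 0.511 + 0.511 = 1.1528 m, so the parallel axis theorem gives I = 0 + (1.1)(1.1528)² = 1.4618 kg m^2.
Total I = 0.024023 + 2.6517 + 1.4618 = 4.1376 kg m^2.

4.14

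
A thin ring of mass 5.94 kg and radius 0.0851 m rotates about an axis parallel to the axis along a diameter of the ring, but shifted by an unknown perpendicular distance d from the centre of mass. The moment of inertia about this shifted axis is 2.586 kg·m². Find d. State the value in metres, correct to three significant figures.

About the centre-of-mass axis, I_cm = (1/2)MR² = (1/2)(5.94)(0.0851)² = 0.021509 kg·m².
Parallel axis theorem: I = I_cm + Md², so Md² = 2.586 − 0.021509 = 2.5645 kg·m².
d = √(2.5645 / 5.94) = 0.65706 m.

0.657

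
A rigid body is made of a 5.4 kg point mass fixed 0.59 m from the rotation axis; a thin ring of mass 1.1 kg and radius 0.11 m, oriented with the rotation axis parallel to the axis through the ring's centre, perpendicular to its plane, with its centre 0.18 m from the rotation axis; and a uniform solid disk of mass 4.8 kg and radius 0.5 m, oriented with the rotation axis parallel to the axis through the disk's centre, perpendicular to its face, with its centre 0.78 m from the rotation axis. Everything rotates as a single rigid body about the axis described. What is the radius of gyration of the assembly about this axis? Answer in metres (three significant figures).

0.694

Point mass: I_cm = 0; centre at d = 0.59 m, so the parallel axis theorem gives I = 0 + (5.4)(0.59)² = 1.8797 kg m^2.
Thin ring: I_cm = MR² = (1.1)(0.11)² = 0.01331 kg m^2; centre at d = 0.18 m, so the parallel axis theorem gives I = 0.01331 + (1.1)(0.18)² = 0.04895 kg m^2.
Solid disk: I_cm = (1/2)MR² = (1/2)(4.8)(0.5)² = 0.6 kg m^2; centre at d = 0.78 m, so the parallel axis theorem gives I = 0.6 + (4.8)(0.78)² = 3.5203 kg m^2.
Total I = 5.449 kg m^2; total mass M = 11.3 kg.
k = √(I/M) = √(5.449/11.3) = 0.69442 m.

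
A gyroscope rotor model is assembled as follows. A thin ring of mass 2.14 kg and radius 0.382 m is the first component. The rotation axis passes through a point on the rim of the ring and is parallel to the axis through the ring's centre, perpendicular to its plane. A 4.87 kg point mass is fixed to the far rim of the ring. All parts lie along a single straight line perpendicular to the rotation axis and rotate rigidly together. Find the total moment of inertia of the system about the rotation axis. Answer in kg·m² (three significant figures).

Thin ring: I_cm = MR² = (2.14)(0.382)² = 0.31228 kg·m²; centre at d = 0.382 m, so the parallel axis theorem gives I = 0.31228 + (2.14)(0.382)² = 0.62455 kg·m².
Point mass: I_cm = 0; centre at d = 0.382 + 0.382 = 0.764 m, so the parallel axis theorem gives I = 0 + (4.87)(0.764)² = 2.8426 kg·m².
Total I = 0.62455 + 2.8426 = 3.4672 kg·m².

3.47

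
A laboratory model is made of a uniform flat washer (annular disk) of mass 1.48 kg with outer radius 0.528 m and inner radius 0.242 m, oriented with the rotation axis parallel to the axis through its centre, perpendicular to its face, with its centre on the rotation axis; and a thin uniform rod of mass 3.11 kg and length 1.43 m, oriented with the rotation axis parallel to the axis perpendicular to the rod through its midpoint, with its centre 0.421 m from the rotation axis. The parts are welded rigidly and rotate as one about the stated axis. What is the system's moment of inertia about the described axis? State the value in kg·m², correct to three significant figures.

1.33

Annular disk: I_cm = (1/2)M(R²+r²) = (1/2)(1.48)[(0.528)² + (0.242)²] = 0.24964 kg·m²; axis through the centre, so I = 0.24964 kg·m².
Thin rod: I_cm = (1/12)ML² = (1/12)(3.11)(1.43)² = 0.52997 kg·m²; centre at d = 0.421 m, so the parallel axis theorem gives I = 0.52997 + (3.11)(0.421)² = 1.0812 kg·m².
Total I = 0.24964 + 1.0812 = 1.3308 kg·m².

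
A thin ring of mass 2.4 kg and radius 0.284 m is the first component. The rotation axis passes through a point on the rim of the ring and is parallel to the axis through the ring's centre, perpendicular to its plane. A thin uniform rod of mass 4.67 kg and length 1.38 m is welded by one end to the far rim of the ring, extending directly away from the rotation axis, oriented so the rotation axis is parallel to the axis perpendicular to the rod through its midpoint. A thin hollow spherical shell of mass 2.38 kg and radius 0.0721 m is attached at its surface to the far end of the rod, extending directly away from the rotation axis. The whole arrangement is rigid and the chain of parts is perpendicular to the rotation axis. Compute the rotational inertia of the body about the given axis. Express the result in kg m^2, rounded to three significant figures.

18.2

Thin ring: I_cm = MR² = (2.4)(0.284)² = 0.19357 kg m^2; centre at d = 0.284 m, so the parallel axis theorem gives I = 0.19357 + (2.4)(0.284)² = 0.38715 kg m^2.
Thin rod: I_cm = (1/12)ML² = (1/12)(4.67)(1.38)² = 0.74113 kg m^2; centre at d = 0.284 + 0.284 + 0.69 = 1.258 m, so the parallel axis theorem gives I = 0.74113 + (4.67)(1.258)² = 8.1317 kg m^2.
Spherical shell: I_cm = (2/3)MR² = (2/3)(2.38)(0.0721)² = 0.0082481 kg m^2; centre at d = 0.284 + 0.284 + 0.69 + 0.69 + 0.0721 = 2.0201 m, so the parallel axis theorem gives I = 0.0082481 + (2.38)(2.0201)² = 9.7206 kg m^2.
Total I = 0.38715 + 8.1317 + 9.7206 = 18.239 kg m^2.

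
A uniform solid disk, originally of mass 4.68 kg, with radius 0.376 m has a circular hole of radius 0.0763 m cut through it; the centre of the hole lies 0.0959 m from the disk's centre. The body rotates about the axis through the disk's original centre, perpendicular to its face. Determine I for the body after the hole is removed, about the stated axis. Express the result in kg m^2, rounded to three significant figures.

0.328

Unpierced body about its centre: I₀ = (1/2)MR² = (1/2)(4.68)(0.376)² = 0.33082 kg m^2.
The removed disk has mass m = M·(r/R)² = (4.68)(0.0763/0.376)² = 0.19272 kg (same uniform areal density).
Its moment of inertia about the rotation axis (parallel-axis theorem): I_hole = (1/2)mr² + md² = (1/2)(0.19272)(0.0763)² + (0.19272)(0.0959)² = 0.0023333 kg m^2.
Treating the hole as negative mass, I = I₀ − I_hole = 0.33082 − 0.0023333 = 0.32849 kg m^2.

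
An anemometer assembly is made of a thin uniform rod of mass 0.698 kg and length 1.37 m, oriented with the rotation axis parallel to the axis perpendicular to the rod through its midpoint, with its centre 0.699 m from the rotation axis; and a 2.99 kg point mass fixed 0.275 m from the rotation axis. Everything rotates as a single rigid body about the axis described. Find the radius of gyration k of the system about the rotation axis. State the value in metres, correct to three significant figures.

Thin rod: I_cm = (1/12)ML² = (1/12)(0.698)(1.37)² = 0.10917 kg·m²; centre at d = 0.699 m, so I = I_cm + Md² gives I = 0.10917 + (0.698)(0.699)² = 0.45022 kg·m².
Point mass: I_cm = 0; centre at d = 0.275 m, so I = I_cm + Md² gives I = 0 + (2.99)(0.275)² = 0.22612 kg·m².
Total I = 0.67634 kg·m²; total mass M = 3.688 kg.
k = √(I/M) = √(0.67634/3.688) = 0.42824 m.

0.428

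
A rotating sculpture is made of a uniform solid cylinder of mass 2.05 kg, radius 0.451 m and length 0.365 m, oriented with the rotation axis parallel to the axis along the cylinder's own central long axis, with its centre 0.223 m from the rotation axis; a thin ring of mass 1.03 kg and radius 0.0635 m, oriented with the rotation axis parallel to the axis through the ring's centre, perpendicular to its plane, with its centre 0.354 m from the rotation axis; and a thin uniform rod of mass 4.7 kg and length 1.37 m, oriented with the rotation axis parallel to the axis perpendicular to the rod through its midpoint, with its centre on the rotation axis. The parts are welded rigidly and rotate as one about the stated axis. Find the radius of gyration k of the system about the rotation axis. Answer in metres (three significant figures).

0.389

Solid cylinder: I_cm = (1/2)MR² = (1/2)(2.05)(0.451)² = 0.20849 kg m²; centre at d = 0.223 m, so the parallel axis theorem gives I = 0.20849 + (2.05)(0.223)² = 0.31043 kg m².
Thin ring: I_cm = MR² = (1.03)(0.0635)² = 0.0041532 kg m²; centre at d = 0.354 m, so the parallel axis theorem gives I = 0.0041532 + (1.03)(0.354)² = 0.13323 kg m².
Thin rod: I_cm = (1/12)ML² = (1/12)(4.7)(1.37)² = 0.73512 kg m²; axis through the centre, so I = 0.73512 kg m².
Total I = 1.1788 kg m²; total mass M = 7.78 kg.
k = √(I/M) = √(1.1788/7.78) = 0.38925 m.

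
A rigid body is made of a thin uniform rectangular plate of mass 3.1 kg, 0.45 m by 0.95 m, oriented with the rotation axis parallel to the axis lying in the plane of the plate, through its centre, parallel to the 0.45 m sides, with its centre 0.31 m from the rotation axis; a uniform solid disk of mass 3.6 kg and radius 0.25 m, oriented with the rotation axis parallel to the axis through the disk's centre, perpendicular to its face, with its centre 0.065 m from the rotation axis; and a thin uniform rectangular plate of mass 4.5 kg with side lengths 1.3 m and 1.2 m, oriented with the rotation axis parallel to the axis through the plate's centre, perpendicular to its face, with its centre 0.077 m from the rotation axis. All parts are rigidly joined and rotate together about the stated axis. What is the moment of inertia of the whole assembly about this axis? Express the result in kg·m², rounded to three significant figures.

Rectangular plate: I_cm = (1/12)Mb² = (1/12)(3.1)(0.95)² = 0.23315 kg·m²; centre at d = 0.31 m, so the parallel axis theorem gives I = 0.23315 + (3.1)(0.31)² = 0.53106 kg·m².
Solid disk: I_cm = (1/2)MR² = (1/2)(3.6)(0.25)² = 0.1125 kg·m²; centre at d = 0.065 m, so the parallel axis theorem gives I = 0.1125 + (3.6)(0.065)² = 0.12771 kg·m².
Rectangular plate: I_cm = (1/12)M(a²+b²) = (1/12)(4.5)[(1.3)² + (1.2)²] = 1.1738 kg·m²; centre at d = 0.077 m, so the parallel axis theorem gives I = 1.1738 + (4.5)(0.077)² = 1.2004 kg·m².
Total I = 0.53106 + 0.12771 + 1.2004 = 1.8592 kg·m².

1.86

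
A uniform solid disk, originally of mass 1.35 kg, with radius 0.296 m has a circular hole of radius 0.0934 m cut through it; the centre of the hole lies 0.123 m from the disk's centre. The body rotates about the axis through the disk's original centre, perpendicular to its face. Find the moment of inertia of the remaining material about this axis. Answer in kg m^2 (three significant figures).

Unpierced body about its centre: I₀ = (1/2)MR² = (1/2)(1.35)(0.296)² = 0.059141 kg m^2.
The removed disk has mass m = M·(r/R)² = (1.35)(0.0934/0.296)² = 0.13441 kg (same uniform areal density).
Its moment of inertia about the rotation axis (parallel-axis theorem): I_hole = (1/2)mr² + md² = (1/2)(0.13441)(0.0934)² + (0.13441)(0.123)² = 0.0026198 kg m^2.
Treating the hole as negative mass, I = I₀ − I_hole = 0.059141 − 0.0026198 = 0.056521 kg m^2.

0.0565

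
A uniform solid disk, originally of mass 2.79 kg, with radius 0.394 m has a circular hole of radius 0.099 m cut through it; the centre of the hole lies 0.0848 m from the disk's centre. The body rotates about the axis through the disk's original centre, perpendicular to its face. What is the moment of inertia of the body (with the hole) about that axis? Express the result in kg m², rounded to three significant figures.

0.214

Unpierced body about its centre: I₀ = (1/2)MR² = (1/2)(2.79)(0.394)² = 0.21655 kg m².
The removed disk has mass m = M·(r/R)² = (2.79)(0.099/0.394)² = 0.17615 kg (same uniform areal density).
Its moment of inertia about the rotation axis (parallel-axis theorem): I_hole = (1/2)mr² + md² = (1/2)(0.17615)(0.099)² + (0.17615)(0.0848)² = 0.0021299 kg m².
Treating the hole as negative mass, I = I₀ − I_hole = 0.21655 − 0.0021299 = 0.21442 kg m².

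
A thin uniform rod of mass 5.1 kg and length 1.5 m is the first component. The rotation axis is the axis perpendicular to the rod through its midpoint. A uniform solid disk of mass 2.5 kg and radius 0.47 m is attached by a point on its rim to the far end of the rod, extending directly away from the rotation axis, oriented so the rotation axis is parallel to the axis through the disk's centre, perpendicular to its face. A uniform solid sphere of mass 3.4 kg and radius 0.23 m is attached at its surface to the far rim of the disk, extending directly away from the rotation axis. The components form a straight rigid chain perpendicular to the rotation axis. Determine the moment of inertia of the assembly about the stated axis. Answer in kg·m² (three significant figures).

17.6

Thin rod: I_cm = (1/12)ML² = (1/12)(5.1)(1.5)² = 0.95625 kg·m²; axis through the centre, so I = 0.95625 kg·m².
Solid disk: I_cm = (1/2)MR² = (1/2)(2.5)(0.47)² = 0.27612 kg·m²; centre at d = 0.75 + 0.47 = 1.22 m, so the parallel axis theorem gives I = 0.27612 + (2.5)(1.22)² = 3.9971 kg·m².
Solid sphere: I_cm = (2/5)MR² = (2/5)(3.4)(0.23)² = 0.071944 kg·m²; centre at d = 0.75 + 0.47 + 0.47 + 0.23 = 1.92 m, so the parallel axis theorem gives I = 0.071944 + (3.4)(1.92)² = 12.606 kg·m².
Total I = 0.95625 + 3.9971 + 12.606 = 17.559 kg·m².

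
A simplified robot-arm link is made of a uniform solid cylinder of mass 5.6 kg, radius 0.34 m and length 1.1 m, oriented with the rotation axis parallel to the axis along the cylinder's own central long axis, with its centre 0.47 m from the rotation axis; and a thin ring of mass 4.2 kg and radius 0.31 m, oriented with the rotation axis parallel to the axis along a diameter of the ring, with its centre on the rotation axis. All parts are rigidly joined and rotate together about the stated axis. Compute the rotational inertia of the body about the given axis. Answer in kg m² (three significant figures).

1.76

Solid cylinder: I_cm = (1/2)MR² = (1/2)(5.6)(0.34)² = 0.32368 kg m²; centre at d = 0.47 m, so the parallel axis theorem gives I = 0.32368 + (5.6)(0.47)² = 1.5607 kg m².
Thin ring: I_cm = (1/2)MR² = (1/2)(4.2)(0.31)² = 0.20181 kg m²; axis through the centre, so I = 0.20181 kg m².
Total I = 1.5607 + 0.20181 = 1.7625 kg m².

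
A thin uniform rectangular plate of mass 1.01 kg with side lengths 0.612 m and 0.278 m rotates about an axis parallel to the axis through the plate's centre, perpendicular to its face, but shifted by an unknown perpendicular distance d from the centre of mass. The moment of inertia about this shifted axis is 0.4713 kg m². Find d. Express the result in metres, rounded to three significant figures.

0.655

About the centre-of-mass axis, I_cm = (1/12)M(a²+b²) = (1/12)(1.01)[(0.612)² + (0.278)²] = 0.038029 kg m².
Parallel axis theorem: I = I_cm + Md², so Md² = 0.4713 − 0.038029 = 0.43327 kg m².
d = √(0.43327 / 1.01) = 0.65497 m.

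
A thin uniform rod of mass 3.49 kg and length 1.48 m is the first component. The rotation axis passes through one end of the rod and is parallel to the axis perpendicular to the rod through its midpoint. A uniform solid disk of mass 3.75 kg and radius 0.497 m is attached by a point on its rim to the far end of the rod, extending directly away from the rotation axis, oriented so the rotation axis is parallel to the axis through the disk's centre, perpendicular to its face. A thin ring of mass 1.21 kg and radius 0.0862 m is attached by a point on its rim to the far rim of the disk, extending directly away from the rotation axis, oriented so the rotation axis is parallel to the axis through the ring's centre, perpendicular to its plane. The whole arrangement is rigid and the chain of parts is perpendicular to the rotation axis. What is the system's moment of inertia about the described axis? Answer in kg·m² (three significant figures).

Thin rod: I_cm = (1/12)ML² = (1/12)(3.49)(1.48)² = 0.63704 kg·m²; centre at d = 0.74 m, so I = I_cm + Md² gives I = 0.63704 + (3.49)(0.74)² = 2.5482 kg·m².
Solid disk: I_cm = (1/2)MR² = (1/2)(3.75)(0.497)² = 0.46314 kg·m²; centre at d = 0.74 + 0.74 + 0.497 = 1.977 m, so I = I_cm + Md² gives I = 0.46314 + (3.75)(1.977)² = 15.12 kg·m².
Thin ring: I_cm = MR² = (1.21)(0.0862)² = 0.0089908 kg·m²; centre at d = 0.74 + 0.74 + 0.497 + 0.497 + 0.0862 = 2.5602 m, so I = I_cm + Md² gives I = 0.0089908 + (1.21)(2.5602)² = 7.9401 kg·m².
Total I = 2.5482 + 15.12 + 7.9401 = 25.608 kg·m².

25.6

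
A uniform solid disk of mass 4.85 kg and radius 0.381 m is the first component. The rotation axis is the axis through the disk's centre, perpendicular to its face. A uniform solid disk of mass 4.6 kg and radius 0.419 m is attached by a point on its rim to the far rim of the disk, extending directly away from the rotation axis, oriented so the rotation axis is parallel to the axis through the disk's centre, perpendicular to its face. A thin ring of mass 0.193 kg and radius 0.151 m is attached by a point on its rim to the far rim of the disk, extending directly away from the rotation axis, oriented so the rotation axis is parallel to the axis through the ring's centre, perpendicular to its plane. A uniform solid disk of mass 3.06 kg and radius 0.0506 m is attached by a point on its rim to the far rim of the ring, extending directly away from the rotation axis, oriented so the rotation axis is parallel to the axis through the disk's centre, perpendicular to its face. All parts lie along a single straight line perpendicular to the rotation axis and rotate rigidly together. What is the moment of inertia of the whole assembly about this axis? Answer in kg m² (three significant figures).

Solid disk: I_cm = (1/2)MR² = (1/2)(4.85)(0.381)² = 0.35202 kg m²; axis through the centre, so I = 0.35202 kg m².
Solid disk: I_cm = (1/2)MR² = (1/2)(4.6)(0.419)² = 0.40379 kg m²; centre at d = 0.381 + 0.419 = 0.8 m, so the parallel axis theorem gives I = 0.40379 + (4.6)(0.8)² = 3.3478 kg m².
Thin ring: I_cm = MR² = (0.193)(0.151)² = 0.0044006 kg m²; centre at d = 0.381 + 0.419 + 0.419 + 0.151 = 1.37 m, so the parallel axis theorem gives I = 0.0044006 + (0.193)(1.37)² = 0.36664 kg m².
Solid disk: I_cm = (1/2)MR² = (1/2)(3.06)(0.0506)² = 0.0039174 kg m²; centre at d = 0.381 + 0.419 + 0.419 + 0.151 + 0.151 + 0.0506 = 1.5716 m, so the parallel axis theorem gives I = 0.0039174 + (3.06)(1.5716)² = 7.5619 kg m².
Total I = 0.35202 + 3.3478 + 0.36664 + 7.5619 = 11.628 kg m².

11.6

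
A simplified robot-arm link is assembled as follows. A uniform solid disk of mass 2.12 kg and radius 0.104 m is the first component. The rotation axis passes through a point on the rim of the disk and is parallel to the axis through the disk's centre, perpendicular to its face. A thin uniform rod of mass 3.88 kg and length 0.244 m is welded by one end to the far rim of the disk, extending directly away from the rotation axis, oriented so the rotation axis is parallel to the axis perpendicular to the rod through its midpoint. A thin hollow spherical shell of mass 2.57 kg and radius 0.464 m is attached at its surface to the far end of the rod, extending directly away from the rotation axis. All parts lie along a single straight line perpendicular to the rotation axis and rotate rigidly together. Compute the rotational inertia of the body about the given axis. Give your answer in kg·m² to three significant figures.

3.00

Solid disk: I_cm = (1/2)MR² = (1/2)(2.12)(0.104)² = 0.011465 kg·m²; centre at d = 0.104 m, so I = I_cm + Md² gives I = 0.011465 + (2.12)(0.104)² = 0.034395 kg·m².
Thin rod: I_cm = (1/12)ML² = (1/12)(3.88)(0.244)² = 0.01925 kg·m²; centre at d = 0.104 + 0.104 + 0.122 = 0.33 m, so I = I_cm + Md² gives I = 0.01925 + (3.88)(0.33)² = 0.44178 kg·m².
Spherical shell: I_cm = (2/3)MR² = (2/3)(2.57)(0.464)² = 0.36887 kg·m²; centre at d = 0.104 + 0.104 + 0.122 + 0.122 + 0.464 = 0.916 m, so I = I_cm + Md² gives I = 0.36887 + (2.57)(0.916)² = 2.5252 kg·m².
Total I = 0.034395 + 0.44178 + 2.5252 = 3.0014 kg·m².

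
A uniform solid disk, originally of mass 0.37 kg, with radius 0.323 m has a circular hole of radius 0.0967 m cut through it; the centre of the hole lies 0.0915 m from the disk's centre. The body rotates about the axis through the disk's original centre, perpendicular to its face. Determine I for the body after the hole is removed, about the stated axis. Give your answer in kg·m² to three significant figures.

0.0189

Unpierced body about its centre: I₀ = (1/2)MR² = (1/2)(0.37)(0.323)² = 0.019301 kg·m².
The removed disk has mass m = M·(r/R)² = (0.37)(0.0967/0.323)² = 0.033163 kg (same uniform areal density).
Its moment of inertia about the rotation axis (parallel-axis theorem): I_hole = (1/2)mr² + md² = (1/2)(0.033163)(0.0967)² + (0.033163)(0.0915)² = 0.0004327 kg·m².
Treating the hole as negative mass, I = I₀ − I_hole = 0.019301 − 0.0004327 = 0.018868 kg·m².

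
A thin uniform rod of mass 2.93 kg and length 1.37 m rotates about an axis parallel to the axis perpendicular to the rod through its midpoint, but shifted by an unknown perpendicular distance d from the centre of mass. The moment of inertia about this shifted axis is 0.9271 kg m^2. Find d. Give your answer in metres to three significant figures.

About the centre-of-mass axis, I_cm = (1/12)ML² = (1/12)(2.93)(1.37)² = 0.45828 kg m^2.
Parallel axis theorem: I = I_cm + Md², so Md² = 0.9271 − 0.45828 = 0.46882 kg m^2.
d = √(0.46882 / 2.93) = 0.40001 m.

0.400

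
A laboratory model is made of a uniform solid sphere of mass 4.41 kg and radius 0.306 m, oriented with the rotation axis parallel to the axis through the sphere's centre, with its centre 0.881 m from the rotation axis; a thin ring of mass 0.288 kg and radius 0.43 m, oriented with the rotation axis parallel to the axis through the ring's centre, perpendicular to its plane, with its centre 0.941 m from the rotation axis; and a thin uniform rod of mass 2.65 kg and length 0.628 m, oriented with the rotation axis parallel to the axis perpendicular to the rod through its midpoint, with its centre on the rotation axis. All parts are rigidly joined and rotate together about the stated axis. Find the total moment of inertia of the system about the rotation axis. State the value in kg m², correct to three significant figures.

Solid sphere: I_cm = (2/5)MR² = (2/5)(4.41)(0.306)² = 0.16517 kg m²; centre at d = 0.881 m, so the parallel axis theorem gives I = 0.16517 + (4.41)(0.881)² = 3.588 kg m².
Thin ring: I_cm = MR² = (0.288)(0.43)² = 0.053251 kg m²; centre at d = 0.941 m, so the parallel axis theorem gives I = 0.053251 + (0.288)(0.941)² = 0.30827 kg m².
Thin rod: I_cm = (1/12)ML² = (1/12)(2.65)(0.628)² = 0.087093 kg m²; axis through the centre, so I = 0.087093 kg m².
Total I = 3.588 + 0.30827 + 0.087093 = 3.9834 kg m².

3.98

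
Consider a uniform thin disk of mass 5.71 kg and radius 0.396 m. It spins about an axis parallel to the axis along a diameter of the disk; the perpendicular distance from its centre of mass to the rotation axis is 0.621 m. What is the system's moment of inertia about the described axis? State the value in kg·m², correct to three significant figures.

2.43

I_cm = (1/4)MR² = (1/4)(5.71)(0.396)² = 0.22385 kg·m²; centre at d = 0.621 m, so the parallel axis theorem gives I = 0.22385 + (5.71)(0.621)² = 2.4259 kg·m².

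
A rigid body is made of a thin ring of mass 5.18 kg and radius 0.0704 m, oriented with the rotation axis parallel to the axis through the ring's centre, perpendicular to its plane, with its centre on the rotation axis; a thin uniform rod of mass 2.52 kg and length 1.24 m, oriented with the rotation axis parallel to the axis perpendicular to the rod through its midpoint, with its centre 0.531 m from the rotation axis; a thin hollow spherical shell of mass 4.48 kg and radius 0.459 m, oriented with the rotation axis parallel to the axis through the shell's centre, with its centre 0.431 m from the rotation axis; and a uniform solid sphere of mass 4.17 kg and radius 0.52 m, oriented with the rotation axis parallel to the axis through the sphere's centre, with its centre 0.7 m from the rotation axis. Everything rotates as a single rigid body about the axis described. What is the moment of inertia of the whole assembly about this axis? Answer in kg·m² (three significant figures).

Thin ring: I_cm = MR² = (5.18)(0.0704)² = 0.025673 kg·m²; axis through the centre, so I = 0.025673 kg·m².
Thin rod: I_cm = (1/12)ML² = (1/12)(2.52)(1.24)² = 0.3229 kg·m²; centre at d = 0.531 m, so the parallel axis theorem gives I = 0.3229 + (2.52)(0.531)² = 1.0334 kg·m².
Spherical shell: I_cm = (2/3)MR² = (2/3)(4.48)(0.459)² = 0.62923 kg·m²; centre at d = 0.431 m, so the parallel axis theorem gives I = 0.62923 + (4.48)(0.431)² = 1.4614 kg·m².
Solid sphere: I_cm = (2/5)MR² = (2/5)(4.17)(0.52)² = 0.45103 kg·m²; centre at d = 0.7 m, so the parallel axis theorem gives I = 0.45103 + (4.17)(0.7)² = 2.4943 kg·m².
Total I = 0.025673 + 1.0334 + 1.4614 + 2.4943 = 5.0149 kg·m².

5.01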